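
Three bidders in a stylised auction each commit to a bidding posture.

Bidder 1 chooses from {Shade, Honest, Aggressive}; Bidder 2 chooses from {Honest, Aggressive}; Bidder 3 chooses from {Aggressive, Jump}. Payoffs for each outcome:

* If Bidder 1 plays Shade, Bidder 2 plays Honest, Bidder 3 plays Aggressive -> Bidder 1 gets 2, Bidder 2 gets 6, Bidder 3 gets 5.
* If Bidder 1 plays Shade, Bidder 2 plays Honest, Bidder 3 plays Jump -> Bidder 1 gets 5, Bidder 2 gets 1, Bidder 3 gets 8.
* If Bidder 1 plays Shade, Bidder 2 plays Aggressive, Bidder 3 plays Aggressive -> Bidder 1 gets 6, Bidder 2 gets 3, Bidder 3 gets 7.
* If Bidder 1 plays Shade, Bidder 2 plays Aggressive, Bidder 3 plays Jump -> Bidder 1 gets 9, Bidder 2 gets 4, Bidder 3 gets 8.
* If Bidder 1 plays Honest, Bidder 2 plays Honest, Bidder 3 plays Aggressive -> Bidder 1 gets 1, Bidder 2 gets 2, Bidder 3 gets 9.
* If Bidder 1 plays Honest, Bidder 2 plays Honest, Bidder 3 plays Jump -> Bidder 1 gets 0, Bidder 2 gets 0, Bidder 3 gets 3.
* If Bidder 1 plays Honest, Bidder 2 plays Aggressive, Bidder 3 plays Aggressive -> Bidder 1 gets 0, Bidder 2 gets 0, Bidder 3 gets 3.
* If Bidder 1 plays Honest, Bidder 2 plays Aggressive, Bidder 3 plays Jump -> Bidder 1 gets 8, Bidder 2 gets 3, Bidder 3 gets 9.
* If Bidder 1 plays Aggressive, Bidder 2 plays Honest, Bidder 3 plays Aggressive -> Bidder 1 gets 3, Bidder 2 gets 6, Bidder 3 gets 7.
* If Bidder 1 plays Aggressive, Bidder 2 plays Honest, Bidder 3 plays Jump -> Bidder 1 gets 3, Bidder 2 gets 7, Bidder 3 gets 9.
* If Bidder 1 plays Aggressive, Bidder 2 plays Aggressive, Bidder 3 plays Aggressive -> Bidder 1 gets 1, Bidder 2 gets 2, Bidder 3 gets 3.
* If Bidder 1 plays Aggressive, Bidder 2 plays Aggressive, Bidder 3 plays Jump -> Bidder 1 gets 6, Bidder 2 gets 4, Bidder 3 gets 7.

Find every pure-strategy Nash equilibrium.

Pure NE: (Shade, Aggressive, Jump)

Bidder 1 against (Honest, Aggressive): payoffs 2, 1, 3 → best response Aggressive.
Bidder 1 against (Honest, Jump): payoffs 5, 0, 3 → best response Shade.
Bidder 1 against (Aggressive, Aggressive): payoffs 6, 0, 1 → best response Shade.
Bidder 1 against (Aggressive, Jump): payoffs 9, 8, 6 → best response Shade.
Bidder 2 against (Shade, Aggressive): payoffs 6, 3 → best response Honest.
Bidder 2 against (Shade, Jump): payoffs 1, 4 → best response Aggressive.
Bidder 2 against (Honest, Aggressive): payoffs 2, 0 → best response Honest.
Bidder 2 against (Honest, Jump): payoffs 0, 3 → best response Aggressive.
Bidder 2 against (Aggressive, Aggressive): payoffs 6, 2 → best response Honest.
Bidder 2 against (Aggressive, Jump): payoffs 7, 4 → best response Honest.
Bidder 3 against (Shade, Honest): payoffs 5, 8 → best response Jump.
Bidder 3 against (Shade, Aggressive): payoffs 7, 8 → best response Jump.
Bidder 3 against (Honest, Honest): payoffs 9, 3 → best response Aggressive.
Bidder 3 against (Honest, Aggressive): payoffs 3, 9 → best response Jump.
Bidder 3 against (Aggressive, Honest): payoffs 7, 9 → best response Jump.
Bidder 3 against (Aggressive, Aggressive): payoffs 3, 7 → best response Jump.
Mutual best responses: (Shade, Aggressive, Jump).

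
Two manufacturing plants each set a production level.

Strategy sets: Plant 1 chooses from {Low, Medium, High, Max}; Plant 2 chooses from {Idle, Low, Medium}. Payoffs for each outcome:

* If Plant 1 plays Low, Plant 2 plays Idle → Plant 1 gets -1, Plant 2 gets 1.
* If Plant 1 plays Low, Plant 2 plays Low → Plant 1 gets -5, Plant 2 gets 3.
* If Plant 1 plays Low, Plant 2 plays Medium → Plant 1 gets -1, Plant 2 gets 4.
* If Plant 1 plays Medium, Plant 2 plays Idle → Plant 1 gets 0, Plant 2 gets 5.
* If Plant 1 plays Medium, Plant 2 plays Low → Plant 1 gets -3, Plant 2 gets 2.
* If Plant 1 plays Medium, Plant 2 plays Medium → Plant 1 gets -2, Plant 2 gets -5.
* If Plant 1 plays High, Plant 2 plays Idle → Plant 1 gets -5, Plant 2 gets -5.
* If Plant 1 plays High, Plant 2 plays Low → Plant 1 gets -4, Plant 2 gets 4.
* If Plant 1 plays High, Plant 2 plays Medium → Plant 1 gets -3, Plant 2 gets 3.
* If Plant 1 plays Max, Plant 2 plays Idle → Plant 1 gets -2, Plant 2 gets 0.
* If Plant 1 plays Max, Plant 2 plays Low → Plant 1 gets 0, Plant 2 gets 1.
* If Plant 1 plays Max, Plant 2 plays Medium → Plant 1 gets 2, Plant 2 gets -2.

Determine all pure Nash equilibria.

The pure Nash equilibria are (Medium, Idle), (Max, Low).

For each player, find the best response to each opponent profile; mutual best responses are the pure NE.
Plant 1 against Idle: payoffs -1, 0, -5, -2 → best response Medium.
Plant 1 against Low: payoffs -5, -3, -4, 0 → best response Max.
Plant 1 against Medium: payoffs -1, -2, -3, 2 → best response Max.
Plant 2 against Low: payoffs 1, 3, 4 → best response Medium.
Plant 2 against Medium: payoffs 5, 2, -5 → best response Idle.
Plant 2 against High: payoffs -5, 4, 3 → best response Low.
Plant 2 against Max: payoffs 0, 1, -2 → best response Low.
Mutual best responses: (Medium, Idle); (Max, Low).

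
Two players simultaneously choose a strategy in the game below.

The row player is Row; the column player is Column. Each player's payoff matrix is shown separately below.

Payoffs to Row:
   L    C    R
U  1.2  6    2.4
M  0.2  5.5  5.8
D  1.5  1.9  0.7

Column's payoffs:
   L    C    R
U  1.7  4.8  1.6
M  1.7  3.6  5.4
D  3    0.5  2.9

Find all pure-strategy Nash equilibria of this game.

Row against L: payoffs 1.2, 0.2, 1.5 → best response D.
Row against C: payoffs 6, 5.5, 1.9 → best response U.
Row against R: payoffs 2.4, 5.8, 0.7 → best response M.
Column against U: payoffs 1.7, 4.8, 1.6 → best response C.
Column against M: payoffs 1.7, 3.6, 5.4 → best response R.
Column against D: payoffs 3, 0.5, 2.9 → best response L.
Mutual best responses: (U, C); (M, R); (D, L).

(U, C) and (M, R) and (D, L)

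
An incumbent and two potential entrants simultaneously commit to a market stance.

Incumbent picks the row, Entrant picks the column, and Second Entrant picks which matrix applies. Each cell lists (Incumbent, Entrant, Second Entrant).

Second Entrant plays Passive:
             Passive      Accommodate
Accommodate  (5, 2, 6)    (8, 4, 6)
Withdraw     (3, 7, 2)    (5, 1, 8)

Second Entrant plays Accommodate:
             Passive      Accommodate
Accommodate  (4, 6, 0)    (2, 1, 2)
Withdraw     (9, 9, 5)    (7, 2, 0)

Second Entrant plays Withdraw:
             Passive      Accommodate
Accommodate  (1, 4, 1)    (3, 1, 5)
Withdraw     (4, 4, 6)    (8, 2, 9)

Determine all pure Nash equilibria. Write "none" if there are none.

Incumbent against (Passive, Passive): payoffs 5, 3 → best response Accommodate.
Incumbent against (Passive, Accommodate): payoffs 4, 9 → best response Withdraw.
Incumbent against (Passive, Withdraw): payoffs 1, 4 → best response Withdraw.
Incumbent against (Accommodate, Passive): payoffs 8, 5 → best response Accommodate.
Incumbent against (Accommodate, Accommodate): payoffs 2, 7 → best response Withdraw.
Incumbent against (Accommodate, Withdraw): payoffs 3, 8 → best response Withdraw.
Entrant against (Accommodate, Passive): payoffs 2, 4 → best response Accommodate.
Entrant against (Accommodate, Accommodate): payoffs 6, 1 → best response Passive.
Entrant against (Accommodate, Withdraw): payoffs 4, 1 → best response Passive.
Entrant against (Withdraw, Passive): payoffs 7, 1 → best response Passive.
Entrant against (Withdraw, Accommodate): payoffs 9, 2 → best response Passive.
Entrant against (Withdraw, Withdraw): payoffs 4, 2 → best response Passive.
Second Entrant against (Accommodate, Passive): payoffs 6, 0, 1 → best response Passive.
Second Entrant against (Accommodate, Accommodate): payoffs 6, 2, 5 → best response Passive.
Second Entrant against (Withdraw, Passive): payoffs 2, 5, 6 → best response Withdraw.
Second Entrant against (Withdraw, Accommodate): payoffs 8, 0, 9 → best response Withdraw.
Mutual best responses: (Accommodate, Accommodate, Passive); (Withdraw, Passive, Withdraw).

(Accommodate, Accommodate, Passive); (Withdraw, Passive, Withdraw)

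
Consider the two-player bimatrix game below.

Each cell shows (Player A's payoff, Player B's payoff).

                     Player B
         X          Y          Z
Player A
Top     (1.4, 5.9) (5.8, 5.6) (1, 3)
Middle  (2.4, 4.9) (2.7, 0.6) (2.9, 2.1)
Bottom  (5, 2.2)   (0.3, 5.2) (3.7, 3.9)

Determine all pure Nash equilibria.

For each strategy profile, look for a profitable unilateral deviation.
(Top, X): Player A can switch to Middle (1.4 → 2.4). Not NE.
(Top, Y): Player B can switch to X (5.6 → 5.9). Not NE.
(Top, Z): Player A can switch to Middle (1 → 2.9). Not NE.
(Middle, X): Player A can switch to Bottom (2.4 → 5). Not NE.
(Middle, Y): Player A can switch to Top (2.7 → 5.8). Not NE.
(Middle, Z): Player A can switch to Bottom (2.9 → 3.7). Not NE.
(Bottom, X): Player B can switch to Y (2.2 → 5.2). Not NE.
(Bottom, Y): Player A can switch to Top (0.3 → 5.8). Not NE.
(Bottom, Z): Player B can switch to Y (3.9 → 5.2). Not NE.

No pure-strategy Nash equilibrium.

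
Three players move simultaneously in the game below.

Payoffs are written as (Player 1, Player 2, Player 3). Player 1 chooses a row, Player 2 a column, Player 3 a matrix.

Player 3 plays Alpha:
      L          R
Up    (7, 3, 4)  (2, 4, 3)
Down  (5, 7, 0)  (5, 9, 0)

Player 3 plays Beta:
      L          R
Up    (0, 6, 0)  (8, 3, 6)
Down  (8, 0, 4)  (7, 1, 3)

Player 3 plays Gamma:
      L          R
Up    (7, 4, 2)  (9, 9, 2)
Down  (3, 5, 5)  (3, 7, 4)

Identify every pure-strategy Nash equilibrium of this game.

(Up, L, Alpha): Player 2 can switch to R (3 → 4). Not NE.
(Up, L, Beta): Player 1 can switch to Down (0 → 8). Not NE.
(Up, L, Gamma): Player 2 can switch to R (4 → 9). Not NE.
(Up, R, Alpha): Player 1 can switch to Down (2 → 5). Not NE.
(Up, R, Beta): Player 2 can switch to L (3 → 6). Not NE.
(Up, R, Gamma): Player 3 can switch to Alpha (2 → 3). Not NE.
(Down, L, Alpha): Player 1 can switch to Up (5 → 7). Not NE.
(Down, L, Beta): Player 2 can switch to R (0 → 1). Not NE.
(Down, L, Gamma): Player 1 can switch to Up (3 → 7). Not NE.
(Down, R, Alpha): Player 3 can switch to Beta (0 → 3). Not NE.
(Down, R, Beta): Player 1 can switch to Up (7 → 8). Not NE.
(Down, R, Gamma): Player 1 can switch to Up (3 → 9). Not NE.

This game has no pure Nash equilibrium.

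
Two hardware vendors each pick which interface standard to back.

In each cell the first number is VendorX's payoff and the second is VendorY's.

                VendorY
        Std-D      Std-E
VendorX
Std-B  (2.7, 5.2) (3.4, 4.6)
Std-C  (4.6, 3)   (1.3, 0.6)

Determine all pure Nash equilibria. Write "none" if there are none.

The unique pure-strategy Nash equilibrium is (Std-C, Std-D).

Mark each player's best response to every combination of opponents' strategies; a profile where every player is best-responding is a pure Nash equilibrium.
VendorX against Std-D: payoffs 2.7, 4.6 → best response Std-C.
VendorX against Std-E: payoffs 3.4, 1.3 → best response Std-B.
VendorY against Std-B: payoffs 5.2, 4.6 → best response Std-D.
VendorY against Std-C: payoffs 3, 0.6 → best response Std-D.
Mutual best responses: (Std-C, Std-D).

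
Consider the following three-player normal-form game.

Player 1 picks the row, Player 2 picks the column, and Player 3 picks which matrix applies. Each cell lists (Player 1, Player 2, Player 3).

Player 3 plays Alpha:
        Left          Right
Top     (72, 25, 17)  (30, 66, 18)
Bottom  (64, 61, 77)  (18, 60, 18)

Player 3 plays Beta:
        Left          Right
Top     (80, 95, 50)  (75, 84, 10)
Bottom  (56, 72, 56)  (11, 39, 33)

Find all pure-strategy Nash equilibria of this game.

(Top, Left, Beta), (Top, Right, Alpha)

Player 1 against (Left, Alpha): payoffs 72, 64 → best response Top.
Player 1 against (Left, Beta): payoffs 80, 56 → best response Top.
Player 1 against (Right, Alpha): payoffs 30, 18 → best response Top.
Player 1 against (Right, Beta): payoffs 75, 11 → best response Top.
Player 2 against (Top, Alpha): payoffs 25, 66 → best response Right.
Player 2 against (Top, Beta): payoffs 95, 84 → best response Left.
Player 2 against (Bottom, Alpha): payoffs 61, 60 → best response Left.
Player 2 against (Bottom, Beta): payoffs 72, 39 → best response Left.
Player 3 against (Top, Left): payoffs 17, 50 → best response Beta.
Player 3 against (Top, Right): payoffs 18, 10 → best response Alpha.
Player 3 against (Bottom, Left): payoffs 77, 56 → best response Alpha.
Player 3 against (Bottom, Right): payoffs 18, 33 → best response Beta.
Mutual best responses: (Top, Left, Beta); (Top, Right, Alpha).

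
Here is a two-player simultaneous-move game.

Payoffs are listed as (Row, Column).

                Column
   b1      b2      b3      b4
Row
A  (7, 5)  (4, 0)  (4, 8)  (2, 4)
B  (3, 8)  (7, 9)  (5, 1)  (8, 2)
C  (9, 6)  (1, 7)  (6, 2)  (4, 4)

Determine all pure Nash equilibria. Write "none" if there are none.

(B, b2)

Mark each player's best response to every combination of opponents' strategies; a profile where every player is best-responding is a pure Nash equilibrium.
Row against b1: payoffs 7, 3, 9 → best response C.
Row against b2: payoffs 4, 7, 1 → best response B.
Row against b3: payoffs 4, 5, 6 → best response C.
Row against b4: payoffs 2, 8, 4 → best response B.
Column against A: payoffs 5, 0, 8, 4 → best response b3.
Column against B: payoffs 8, 9, 1, 2 → best response b2.
Column against C: payoffs 6, 7, 2, 4 → best response b2.
Mutual best responses: (B, b2).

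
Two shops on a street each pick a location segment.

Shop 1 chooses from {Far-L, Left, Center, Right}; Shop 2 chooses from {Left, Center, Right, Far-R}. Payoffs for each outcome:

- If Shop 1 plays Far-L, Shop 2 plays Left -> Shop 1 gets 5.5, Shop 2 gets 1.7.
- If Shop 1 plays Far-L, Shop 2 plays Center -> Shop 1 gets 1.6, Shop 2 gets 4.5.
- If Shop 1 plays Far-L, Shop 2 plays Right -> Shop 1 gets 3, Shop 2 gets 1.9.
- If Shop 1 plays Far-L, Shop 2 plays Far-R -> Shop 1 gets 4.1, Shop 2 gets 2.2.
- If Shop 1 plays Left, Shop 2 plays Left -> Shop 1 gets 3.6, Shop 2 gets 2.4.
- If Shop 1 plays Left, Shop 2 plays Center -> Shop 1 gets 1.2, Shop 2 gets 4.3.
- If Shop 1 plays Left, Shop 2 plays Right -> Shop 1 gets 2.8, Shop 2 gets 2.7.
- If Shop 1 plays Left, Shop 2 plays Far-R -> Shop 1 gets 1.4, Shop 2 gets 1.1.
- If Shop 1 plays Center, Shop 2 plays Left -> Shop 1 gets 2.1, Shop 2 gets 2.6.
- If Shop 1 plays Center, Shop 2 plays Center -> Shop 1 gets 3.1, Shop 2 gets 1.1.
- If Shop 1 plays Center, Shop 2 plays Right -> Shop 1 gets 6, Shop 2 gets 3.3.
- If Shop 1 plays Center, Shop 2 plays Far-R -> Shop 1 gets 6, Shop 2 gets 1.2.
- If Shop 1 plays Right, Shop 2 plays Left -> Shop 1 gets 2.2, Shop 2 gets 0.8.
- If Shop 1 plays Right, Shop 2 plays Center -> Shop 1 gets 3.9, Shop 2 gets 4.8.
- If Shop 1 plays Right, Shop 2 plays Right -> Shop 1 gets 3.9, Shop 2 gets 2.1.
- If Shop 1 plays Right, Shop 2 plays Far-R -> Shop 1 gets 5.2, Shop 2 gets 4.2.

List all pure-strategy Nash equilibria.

(Center, Right) and (Right, Center)

Check each profile: it is a Nash equilibrium iff no player can strictly gain by switching unilaterally.
(Far-L, Left): Shop 2 can switch to Center (1.7 → 4.5). Not NE.
(Far-L, Center): Shop 1 can switch to Center (1.6 → 3.1). Not NE.
(Far-L, Right): Shop 1 can switch to Center (3 → 6). Not NE.
(Far-L, Far-R): Shop 1 can switch to Center (4.1 → 6). Not NE.
(Left, Left): Shop 1 can switch to Far-L (3.6 → 5.5). Not NE.
(Left, Center): Shop 1 can switch to Far-L (1.2 → 1.6). Not NE.
(Left, Right): Shop 1 can switch to Far-L (2.8 → 3). Not NE.
(Left, Far-R): Shop 1 can switch to Far-L (1.4 → 4.1). Not NE.
(Center, Right): Shop 1 gets 6, best alternative 3.9; Shop 2 gets 3.3, best alternative 2.6. No profitable deviation — NE.
(Right, Center): Shop 1 gets 3.9, best alternative 3.1; Shop 2 gets 4.8, best alternative 4.2. No profitable deviation — NE.
(The remaining 6 profiles each have a profitable deviation by the same check.)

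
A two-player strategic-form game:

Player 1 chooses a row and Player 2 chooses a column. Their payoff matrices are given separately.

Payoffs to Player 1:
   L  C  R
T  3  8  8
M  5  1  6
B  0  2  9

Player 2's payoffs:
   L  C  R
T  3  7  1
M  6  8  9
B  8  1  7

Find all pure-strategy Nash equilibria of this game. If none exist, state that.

The unique pure-strategy Nash equilibrium is (T, C).

Player 1 against L: payoffs 3, 5, 0 → best response M.
Player 1 against C: payoffs 8, 1, 2 → best response T.
Player 1 against R: payoffs 8, 6, 9 → best response B.
Player 2 against T: payoffs 3, 7, 1 → best response C.
Player 2 against M: payoffs 6, 8, 9 → best response R.
Player 2 against B: payoffs 8, 1, 7 → best response L.
Mutual best responses: (T, C).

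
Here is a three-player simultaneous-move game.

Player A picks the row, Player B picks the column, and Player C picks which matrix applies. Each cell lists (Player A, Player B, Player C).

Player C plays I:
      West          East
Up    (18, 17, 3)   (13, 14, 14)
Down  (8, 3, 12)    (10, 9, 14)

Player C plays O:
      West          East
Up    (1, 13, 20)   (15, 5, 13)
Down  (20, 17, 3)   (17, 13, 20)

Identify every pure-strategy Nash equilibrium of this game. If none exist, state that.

Player A against (West, I): payoffs 18, 8 → best response Up.
Player A against (West, O): payoffs 1, 20 → best response Down.
Player A against (East, I): payoffs 13, 10 → best response Up.
Player A against (East, O): payoffs 15, 17 → best response Down.
Player B against (Up, I): payoffs 17, 14 → best response West.
Player B against (Up, O): payoffs 13, 5 → best response West.
Player B against (Down, I): payoffs 3, 9 → best response East.
Player B against (Down, O): payoffs 17, 13 → best response West.
Player C against (Up, West): payoffs 3, 20 → best response O.
Player C against (Up, East): payoffs 14, 13 → best response I.
Player C against (Down, West): payoffs 12, 3 → best response I.
Player C against (Down, East): payoffs 14, 20 → best response O.
No profile is a mutual best response for all players.

There is no pure-strategy Nash equilibrium.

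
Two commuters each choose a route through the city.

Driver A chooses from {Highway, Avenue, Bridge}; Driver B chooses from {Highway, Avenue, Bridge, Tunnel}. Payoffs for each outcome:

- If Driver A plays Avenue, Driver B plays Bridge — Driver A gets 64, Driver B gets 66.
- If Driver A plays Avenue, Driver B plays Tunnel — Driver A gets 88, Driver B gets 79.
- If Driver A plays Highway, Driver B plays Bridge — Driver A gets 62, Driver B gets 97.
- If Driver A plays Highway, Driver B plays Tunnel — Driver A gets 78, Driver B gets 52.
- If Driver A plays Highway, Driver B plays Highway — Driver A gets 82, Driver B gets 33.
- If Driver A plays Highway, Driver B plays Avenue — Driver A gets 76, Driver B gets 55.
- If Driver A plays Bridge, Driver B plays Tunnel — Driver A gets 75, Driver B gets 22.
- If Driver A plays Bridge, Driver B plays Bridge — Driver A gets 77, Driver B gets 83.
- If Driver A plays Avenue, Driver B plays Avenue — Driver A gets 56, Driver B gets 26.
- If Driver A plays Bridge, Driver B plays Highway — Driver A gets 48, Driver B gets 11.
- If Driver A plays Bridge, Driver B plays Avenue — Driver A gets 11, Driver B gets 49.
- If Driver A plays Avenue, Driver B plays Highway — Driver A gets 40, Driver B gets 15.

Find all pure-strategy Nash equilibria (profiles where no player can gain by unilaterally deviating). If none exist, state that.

For each strategy profile, look for a profitable unilateral deviation.
(Highway, Highway): Driver B can switch to Avenue (33 → 55). Not NE.
(Highway, Avenue): Driver B can switch to Bridge (55 → 97). Not NE.
(Highway, Bridge): Driver A can switch to Avenue (62 → 64). Not NE.
(Highway, Tunnel): Driver A can switch to Avenue (78 → 88). Not NE.
(Avenue, Highway): Driver A can switch to Highway (40 → 82). Not NE.
(Avenue, Avenue): Driver A can switch to Highway (56 → 76). Not NE.
(Avenue, Tunnel): Driver A gets 88, best alternative 78; Driver B gets 79, best alternative 66. No profitable deviation — NE.
(Bridge, Bridge): Driver A gets 77, best alternative 64; Driver B gets 83, best alternative 49. No profitable deviation — NE.
(The remaining 4 profiles each have a profitable deviation by the same check.)

The pure Nash equilibria are (Avenue, Tunnel); (Bridge, Bridge).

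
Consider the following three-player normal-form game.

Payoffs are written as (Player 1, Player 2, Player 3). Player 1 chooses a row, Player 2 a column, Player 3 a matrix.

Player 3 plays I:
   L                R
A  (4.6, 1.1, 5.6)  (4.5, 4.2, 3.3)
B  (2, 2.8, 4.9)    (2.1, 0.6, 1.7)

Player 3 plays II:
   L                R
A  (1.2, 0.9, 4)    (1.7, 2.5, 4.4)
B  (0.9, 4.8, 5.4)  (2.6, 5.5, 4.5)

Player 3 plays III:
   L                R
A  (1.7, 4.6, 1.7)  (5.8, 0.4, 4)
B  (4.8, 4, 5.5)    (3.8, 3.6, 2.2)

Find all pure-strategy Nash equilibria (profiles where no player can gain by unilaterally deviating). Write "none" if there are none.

Player 1 against (L, I): payoffs 4.6, 2 → best response A.
Player 1 against (L, II): payoffs 1.2, 0.9 → best response A.
Player 1 against (L, III): payoffs 1.7, 4.8 → best response B.
Player 1 against (R, I): payoffs 4.5, 2.1 → best response A.
Player 1 against (R, II): payoffs 1.7, 2.6 → best response B.
Player 1 against (R, III): payoffs 5.8, 3.8 → best response A.
Player 2 against (A, I): payoffs 1.1, 4.2 → best response R.
Player 2 against (A, II): payoffs 0.9, 2.5 → best response R.
Player 2 against (A, III): payoffs 4.6, 0.4 → best response L.
Player 2 against (B, I): payoffs 2.8, 0.6 → best response L.
Player 2 against (B, II): payoffs 4.8, 5.5 → best response R.
Player 2 against (B, III): payoffs 4, 3.6 → best response L.
Player 3 against (A, L): payoffs 5.6, 4, 1.7 → best response I.
Player 3 against (A, R): payoffs 3.3, 4.4, 4 → best response II.
Player 3 against (B, L): payoffs 4.9, 5.4, 5.5 → best response III.
Player 3 against (B, R): payoffs 1.7, 4.5, 2.2 → best response II.
Mutual best responses: (B, L, III); (B, R, II).

Pure-strategy Nash equilibria: (B, L, III) and (B, R, II)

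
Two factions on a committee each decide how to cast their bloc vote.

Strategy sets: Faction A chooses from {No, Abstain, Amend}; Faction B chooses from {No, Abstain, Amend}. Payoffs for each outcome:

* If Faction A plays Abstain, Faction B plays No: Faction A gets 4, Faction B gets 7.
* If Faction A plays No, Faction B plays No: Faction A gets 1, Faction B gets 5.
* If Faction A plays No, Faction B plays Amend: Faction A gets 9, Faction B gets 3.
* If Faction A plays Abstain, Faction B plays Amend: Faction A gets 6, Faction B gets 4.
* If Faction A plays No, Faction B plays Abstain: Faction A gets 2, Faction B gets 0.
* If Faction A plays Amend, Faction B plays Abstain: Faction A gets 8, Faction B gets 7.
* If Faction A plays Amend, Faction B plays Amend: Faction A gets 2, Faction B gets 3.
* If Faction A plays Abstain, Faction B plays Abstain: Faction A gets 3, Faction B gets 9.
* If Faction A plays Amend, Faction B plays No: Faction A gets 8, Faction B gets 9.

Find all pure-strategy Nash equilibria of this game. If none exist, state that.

Pure NE: (Amend, No)

Faction A against No: payoffs 1, 4, 8 → best response Amend.
Faction A against Abstain: payoffs 2, 3, 8 → best response Amend.
Faction A against Amend: payoffs 9, 6, 2 → best response No.
Faction B against No: payoffs 5, 0, 3 → best response No.
Faction B against Abstain: payoffs 7, 9, 4 → best response Abstain.
Faction B against Amend: payoffs 9, 7, 3 → best response No.
Mutual best responses: (Amend, No).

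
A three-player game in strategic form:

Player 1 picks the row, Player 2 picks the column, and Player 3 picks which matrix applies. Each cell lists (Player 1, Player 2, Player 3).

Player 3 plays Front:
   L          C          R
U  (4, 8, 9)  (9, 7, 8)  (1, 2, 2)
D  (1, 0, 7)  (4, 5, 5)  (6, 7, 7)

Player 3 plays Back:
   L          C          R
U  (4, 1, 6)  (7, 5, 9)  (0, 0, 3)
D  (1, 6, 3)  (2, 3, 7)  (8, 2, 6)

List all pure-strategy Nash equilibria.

For each player, find the best response to each opponent profile; mutual best responses are the pure NE.
Player 1 against (L, Front): payoffs 4, 1 → best response U.
Player 1 against (L, Back): payoffs 4, 1 → best response U.
Player 1 against (C, Front): payoffs 9, 4 → best response U.
Player 1 against (C, Back): payoffs 7, 2 → best response U.
Player 1 against (R, Front): payoffs 1, 6 → best response D.
Player 1 against (R, Back): payoffs 0, 8 → best response D.
Player 2 against (U, Front): payoffs 8, 7, 2 → best response L.
Player 2 against (U, Back): payoffs 1, 5, 0 → best response C.
Player 2 against (D, Front): payoffs 0, 5, 7 → best response R.
Player 2 against (D, Back): payoffs 6, 3, 2 → best response L.
Player 3 against (U, L): payoffs 9, 6 → best response Front.
Player 3 against (U, C): payoffs 8, 9 → best response Back.
Player 3 against (U, R): payoffs 2, 3 → best response Back.
Player 3 against (D, L): payoffs 7, 3 → best response Front.
Player 3 against (D, C): payoffs 5, 7 → best response Back.
Player 3 against (D, R): payoffs 7, 6 → best response Front.
Mutual best responses: (U, L, Front); (U, C, Back); (D, R, Front).

(U, L, Front), (U, C, Back), (D, R, Front)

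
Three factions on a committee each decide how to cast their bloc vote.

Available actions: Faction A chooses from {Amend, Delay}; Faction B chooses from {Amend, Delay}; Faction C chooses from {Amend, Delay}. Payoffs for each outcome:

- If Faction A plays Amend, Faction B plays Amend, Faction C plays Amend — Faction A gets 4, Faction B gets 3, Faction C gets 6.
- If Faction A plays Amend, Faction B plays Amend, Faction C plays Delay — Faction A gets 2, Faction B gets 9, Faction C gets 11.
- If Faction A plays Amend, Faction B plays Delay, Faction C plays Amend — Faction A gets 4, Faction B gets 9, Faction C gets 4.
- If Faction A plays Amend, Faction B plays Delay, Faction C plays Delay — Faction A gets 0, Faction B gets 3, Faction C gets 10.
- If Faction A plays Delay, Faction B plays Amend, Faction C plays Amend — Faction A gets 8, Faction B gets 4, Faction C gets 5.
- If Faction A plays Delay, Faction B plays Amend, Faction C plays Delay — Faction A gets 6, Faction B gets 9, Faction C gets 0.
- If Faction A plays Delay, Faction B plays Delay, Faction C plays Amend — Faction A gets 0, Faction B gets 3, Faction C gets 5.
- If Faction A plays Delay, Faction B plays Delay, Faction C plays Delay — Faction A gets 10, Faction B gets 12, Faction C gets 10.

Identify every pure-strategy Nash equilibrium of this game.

Faction A against (Amend, Amend): payoffs 4, 8 → best response Delay.
Faction A against (Amend, Delay): payoffs 2, 6 → best response Delay.
Faction A against (Delay, Amend): payoffs 4, 0 → best response Amend.
Faction A against (Delay, Delay): payoffs 0, 10 → best response Delay.
Faction B against (Amend, Amend): payoffs 3, 9 → best response Delay.
Faction B against (Amend, Delay): payoffs 9, 3 → best response Amend.
Faction B against (Delay, Amend): payoffs 4, 3 → best response Amend.
Faction B against (Delay, Delay): payoffs 9, 12 → best response Delay.
Faction C against (Amend, Amend): payoffs 6, 11 → best response Delay.
Faction C against (Amend, Delay): payoffs 4, 10 → best response Delay.
Faction C against (Delay, Amend): payoffs 5, 0 → best response Amend.
Faction C against (Delay, Delay): payoffs 5, 10 → best response Delay.
Mutual best responses: (Delay, Amend, Amend); (Delay, Delay, Delay).

(Delay, Amend, Amend), (Delay, Delay, Delay)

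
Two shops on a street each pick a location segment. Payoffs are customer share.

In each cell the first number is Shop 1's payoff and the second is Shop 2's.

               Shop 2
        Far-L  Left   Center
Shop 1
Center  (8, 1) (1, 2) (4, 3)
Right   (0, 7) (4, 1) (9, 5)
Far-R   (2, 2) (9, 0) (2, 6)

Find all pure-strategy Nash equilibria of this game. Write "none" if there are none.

(Center, Far-L): Shop 2 can switch to Left (1 → 2). Not NE.
(Center, Left): Shop 1 can switch to Right (1 → 4). Not NE.
(Center, Center): Shop 1 can switch to Right (4 → 9). Not NE.
(Right, Far-L): Shop 1 can switch to Center (0 → 8). Not NE.
(Right, Left): Shop 1 can switch to Far-R (4 → 9). Not NE.
(Right, Center): Shop 2 can switch to Far-L (5 → 7). Not NE.
(Far-R, Far-L): Shop 1 can switch to Center (2 → 8). Not NE.
(Far-R, Left): Shop 2 can switch to Far-L (0 → 2). Not NE.
(Far-R, Center): Shop 1 can switch to Center (2 → 4). Not NE.

This game has no pure Nash equilibrium.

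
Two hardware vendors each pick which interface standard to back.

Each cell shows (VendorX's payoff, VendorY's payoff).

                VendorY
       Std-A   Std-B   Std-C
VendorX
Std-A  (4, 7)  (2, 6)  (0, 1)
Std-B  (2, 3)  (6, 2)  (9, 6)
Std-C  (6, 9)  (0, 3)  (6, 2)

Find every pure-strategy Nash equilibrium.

Pure-strategy Nash equilibria: (Std-B, Std-C), (Std-C, Std-A)

VendorX against Std-A: payoffs 4, 2, 6 → best response Std-C.
VendorX against Std-B: payoffs 2, 6, 0 → best response Std-B.
VendorX against Std-C: payoffs 0, 9, 6 → best response Std-B.
VendorY against Std-A: payoffs 7, 6, 1 → best response Std-A.
VendorY against Std-B: payoffs 3, 2, 6 → best response Std-C.
VendorY against Std-C: payoffs 9, 3, 2 → best response Std-A.
Mutual best responses: (Std-B, Std-C); (Std-C, Std-A).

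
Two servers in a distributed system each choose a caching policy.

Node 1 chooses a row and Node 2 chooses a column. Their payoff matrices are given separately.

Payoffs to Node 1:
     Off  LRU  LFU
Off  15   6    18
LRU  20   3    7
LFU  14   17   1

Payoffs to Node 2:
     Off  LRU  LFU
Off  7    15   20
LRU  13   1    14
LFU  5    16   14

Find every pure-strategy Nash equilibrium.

Pure-strategy Nash equilibria: (Off, LFU), (LFU, LRU)

For each strategy profile, look for a profitable unilateral deviation.
(Off, Off): Node 1 can switch to LRU (15 → 20). Not NE.
(Off, LRU): Node 1 can switch to LFU (6 → 17). Not NE.
(Off, LFU): Node 1 gets 18, best alternative 7; Node 2 gets 20, best alternative 15. No profitable deviation — NE.
(LRU, Off): Node 2 can switch to LFU (13 → 14). Not NE.
(LRU, LRU): Node 1 can switch to Off (3 → 6). Not NE.
(LRU, LFU): Node 1 can switch to Off (7 → 18). Not NE.
(LFU, Off): Node 1 can switch to Off (14 → 15). Not NE.
(LFU, LRU): Node 1 gets 17, best alternative 6; Node 2 gets 16, best alternative 14. No profitable deviation — NE.
(LFU, LFU): Node 1 can switch to Off (1 → 18). Not NE.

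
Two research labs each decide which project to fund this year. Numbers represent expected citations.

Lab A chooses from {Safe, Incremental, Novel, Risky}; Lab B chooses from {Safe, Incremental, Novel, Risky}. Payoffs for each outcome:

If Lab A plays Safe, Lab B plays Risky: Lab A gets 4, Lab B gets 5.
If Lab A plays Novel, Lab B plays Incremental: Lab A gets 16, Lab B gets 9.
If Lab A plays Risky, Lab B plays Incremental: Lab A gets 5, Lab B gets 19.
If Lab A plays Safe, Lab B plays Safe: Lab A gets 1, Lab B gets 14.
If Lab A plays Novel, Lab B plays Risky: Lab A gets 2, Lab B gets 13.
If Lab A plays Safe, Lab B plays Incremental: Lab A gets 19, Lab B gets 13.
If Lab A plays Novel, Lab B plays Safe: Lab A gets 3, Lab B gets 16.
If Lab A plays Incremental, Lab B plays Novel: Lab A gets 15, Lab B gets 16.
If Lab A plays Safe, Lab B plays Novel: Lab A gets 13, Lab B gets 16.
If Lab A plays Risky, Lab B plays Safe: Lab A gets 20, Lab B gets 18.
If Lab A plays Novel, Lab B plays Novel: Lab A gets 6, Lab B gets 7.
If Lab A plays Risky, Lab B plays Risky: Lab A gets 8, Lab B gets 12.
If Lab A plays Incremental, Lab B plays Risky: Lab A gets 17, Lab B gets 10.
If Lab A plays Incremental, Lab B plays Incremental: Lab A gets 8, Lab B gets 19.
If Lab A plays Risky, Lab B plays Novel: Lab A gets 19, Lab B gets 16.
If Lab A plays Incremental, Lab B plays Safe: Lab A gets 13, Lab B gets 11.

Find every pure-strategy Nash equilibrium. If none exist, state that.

Lab A against Safe: payoffs 1, 13, 3, 20 → best response Risky.
Lab A against Incremental: payoffs 19, 8, 16, 5 → best response Safe.
Lab A against Novel: payoffs 13, 15, 6, 19 → best response Risky.
Lab A against Risky: payoffs 4, 17, 2, 8 → best response Incremental.
Lab B against Safe: payoffs 14, 13, 16, 5 → best response Novel.
Lab B against Incremental: payoffs 11, 19, 16, 10 → best response Incremental.
Lab B against Novel: payoffs 16, 9, 7, 13 → best response Safe.
Lab B against Risky: payoffs 18, 19, 16, 12 → best response Incremental.
No profile is a mutual best response for all players.

There is no pure-strategy Nash equilibrium.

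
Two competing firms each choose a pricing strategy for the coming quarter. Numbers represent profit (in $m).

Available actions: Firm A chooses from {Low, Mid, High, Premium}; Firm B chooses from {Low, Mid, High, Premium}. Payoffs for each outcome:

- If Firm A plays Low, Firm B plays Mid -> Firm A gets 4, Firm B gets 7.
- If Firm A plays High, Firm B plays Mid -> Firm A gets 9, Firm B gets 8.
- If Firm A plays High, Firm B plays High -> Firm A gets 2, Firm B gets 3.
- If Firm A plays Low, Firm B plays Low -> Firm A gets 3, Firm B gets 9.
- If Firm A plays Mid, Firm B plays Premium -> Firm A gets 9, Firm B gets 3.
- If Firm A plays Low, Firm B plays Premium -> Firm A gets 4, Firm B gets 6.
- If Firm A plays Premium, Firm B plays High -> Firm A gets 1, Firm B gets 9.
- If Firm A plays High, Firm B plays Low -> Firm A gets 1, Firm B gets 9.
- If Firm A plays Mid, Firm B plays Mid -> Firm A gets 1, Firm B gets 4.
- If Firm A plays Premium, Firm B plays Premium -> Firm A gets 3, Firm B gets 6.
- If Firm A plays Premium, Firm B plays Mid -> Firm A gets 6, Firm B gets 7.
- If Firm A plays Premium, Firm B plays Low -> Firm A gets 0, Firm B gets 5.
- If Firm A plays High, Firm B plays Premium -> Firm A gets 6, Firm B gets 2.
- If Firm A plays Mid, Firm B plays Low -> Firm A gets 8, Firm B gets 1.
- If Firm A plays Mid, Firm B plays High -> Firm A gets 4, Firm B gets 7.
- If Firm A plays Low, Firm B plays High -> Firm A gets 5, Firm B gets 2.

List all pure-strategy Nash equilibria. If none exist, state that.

(Low, Low): Firm A can switch to Mid (3 → 8). Not NE.
(Low, Mid): Firm A can switch to High (4 → 9). Not NE.
(Low, High): Firm B can switch to Low (2 → 9). Not NE.
(Low, Premium): Firm A can switch to Mid (4 → 9). Not NE.
(Mid, Low): Firm B can switch to Mid (1 → 4). Not NE.
(Mid, Mid): Firm A can switch to Low (1 → 4). Not NE.
(Mid, High): Firm A can switch to Low (4 → 5). Not NE.
(Mid, Premium): Firm B can switch to Mid (3 → 4). Not NE.
(High, Low): Firm A can switch to Low (1 → 3). Not NE.
(High, Mid): Firm B can switch to Low (8 → 9). Not NE.
(The remaining 6 profiles each have a profitable deviation by the same check.)

This game has no pure Nash equilibrium.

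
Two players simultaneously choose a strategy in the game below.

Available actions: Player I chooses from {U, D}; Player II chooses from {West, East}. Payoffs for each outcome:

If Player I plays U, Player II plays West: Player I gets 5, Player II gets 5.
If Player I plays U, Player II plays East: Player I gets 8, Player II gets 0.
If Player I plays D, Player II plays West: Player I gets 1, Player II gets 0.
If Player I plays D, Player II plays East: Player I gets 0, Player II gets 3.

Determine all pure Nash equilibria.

The unique pure-strategy Nash equilibrium is (U, West).

Player I against West: payoffs 5, 1 → best response U.
Player I against East: payoffs 8, 0 → best response U.
Player II against U: payoffs 5, 0 → best response West.
Player II against D: payoffs 0, 3 → best response East.
Mutual best responses: (U, West).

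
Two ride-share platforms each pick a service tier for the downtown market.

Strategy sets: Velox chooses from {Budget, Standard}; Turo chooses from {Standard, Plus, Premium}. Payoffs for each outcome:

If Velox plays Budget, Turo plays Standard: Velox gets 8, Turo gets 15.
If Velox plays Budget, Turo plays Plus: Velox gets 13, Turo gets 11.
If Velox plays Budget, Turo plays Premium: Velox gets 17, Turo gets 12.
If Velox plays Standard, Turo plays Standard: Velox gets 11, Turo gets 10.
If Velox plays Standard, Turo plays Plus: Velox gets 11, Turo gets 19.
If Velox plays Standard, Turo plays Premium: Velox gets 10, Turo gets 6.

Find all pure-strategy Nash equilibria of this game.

There is no pure-strategy Nash equilibrium.

For each player, find the best response to each opponent profile; mutual best responses are the pure NE.
Velox against Standard: payoffs 8, 11 → best response Standard.
Velox against Plus: payoffs 13, 11 → best response Budget.
Velox against Premium: payoffs 17, 10 → best response Budget.
Turo against Budget: payoffs 15, 11, 12 → best response Standard.
Turo against Standard: payoffs 10, 19, 6 → best response Plus.
No profile is a mutual best response for all players.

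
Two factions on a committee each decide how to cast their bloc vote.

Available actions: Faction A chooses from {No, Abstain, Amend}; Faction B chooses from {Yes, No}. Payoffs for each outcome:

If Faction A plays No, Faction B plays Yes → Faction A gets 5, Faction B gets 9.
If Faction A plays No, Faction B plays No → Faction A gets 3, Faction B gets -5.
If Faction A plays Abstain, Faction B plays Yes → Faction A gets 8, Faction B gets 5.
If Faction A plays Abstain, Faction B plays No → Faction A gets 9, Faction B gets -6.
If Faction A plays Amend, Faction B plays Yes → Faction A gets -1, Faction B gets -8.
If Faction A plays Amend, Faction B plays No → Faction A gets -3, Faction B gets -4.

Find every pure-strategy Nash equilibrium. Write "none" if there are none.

The unique pure-strategy Nash equilibrium is (Abstain, Yes).

Faction A against Yes: payoffs 5, 8, -1 → best response Abstain.
Faction A against No: payoffs 3, 9, -3 → best response Abstain.
Faction B against No: payoffs 9, -5 → best response Yes.
Faction B against Abstain: payoffs 5, -6 → best response Yes.
Faction B against Amend: payoffs -8, -4 → best response No.
Mutual best responses: (Abstain, Yes).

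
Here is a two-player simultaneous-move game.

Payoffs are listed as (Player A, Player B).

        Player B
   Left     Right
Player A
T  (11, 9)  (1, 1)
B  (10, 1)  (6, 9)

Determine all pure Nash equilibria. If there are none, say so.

Pure-strategy Nash equilibria: (T, Left) and (B, Right)

Mark each player's best response to every combination of opponents' strategies; a profile where every player is best-responding is a pure Nash equilibrium.
Player A against Left: payoffs 11, 10 → best response T.
Player A against Right: payoffs 1, 6 → best response B.
Player B against T: payoffs 9, 1 → best response Left.
Player B against B: payoffs 1, 9 → best response Right.
Mutual best responses: (T, Left); (B, Right).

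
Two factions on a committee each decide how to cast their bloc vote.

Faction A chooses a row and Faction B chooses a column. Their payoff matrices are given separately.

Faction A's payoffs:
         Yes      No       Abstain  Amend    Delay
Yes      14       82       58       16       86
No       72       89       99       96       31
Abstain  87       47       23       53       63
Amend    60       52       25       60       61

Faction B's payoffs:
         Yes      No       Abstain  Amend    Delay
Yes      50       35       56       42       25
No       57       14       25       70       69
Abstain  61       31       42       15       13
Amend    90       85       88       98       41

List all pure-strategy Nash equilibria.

Pure-strategy Nash equilibria: (No, Amend), (Abstain, Yes)

(Yes, Yes): Faction A can switch to No (14 → 72). Not NE.
(Yes, No): Faction A can switch to No (82 → 89). Not NE.
(Yes, Abstain): Faction A can switch to No (58 → 99). Not NE.
(Yes, Amend): Faction A can switch to No (16 → 96). Not NE.
(Yes, Delay): Faction B can switch to Yes (25 → 50). Not NE.
(No, Yes): Faction A can switch to Abstain (72 → 87). Not NE.
(No, Amend): Faction A gets 96, best alternative 60; Faction B gets 70, best alternative 69. No profitable deviation — NE.
(Abstain, Yes): Faction A gets 87, best alternative 72; Faction B gets 61, best alternative 42. No profitable deviation — NE.
(The remaining 12 profiles each have a profitable deviation by the same check.)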